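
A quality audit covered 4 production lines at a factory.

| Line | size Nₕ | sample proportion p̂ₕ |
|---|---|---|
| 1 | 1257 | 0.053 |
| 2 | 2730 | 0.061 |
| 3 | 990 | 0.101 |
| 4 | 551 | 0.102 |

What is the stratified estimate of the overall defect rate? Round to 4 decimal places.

0.0704

Wₕ = Nₕ/N with N = 5528: 0.2274, 0.4938, 0.1791, 0.0997.
p̂_st = 0.2274·0.053 + 0.4938·0.061 + 0.1791·0.101 + 0.0997·0.102 ≈ 0.070431... → 0.0704.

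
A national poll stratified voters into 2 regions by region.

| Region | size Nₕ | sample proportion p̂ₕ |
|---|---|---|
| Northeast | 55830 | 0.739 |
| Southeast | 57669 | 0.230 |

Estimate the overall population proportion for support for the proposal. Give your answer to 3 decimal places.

N = 55830 + 57669 = 113499.
Overall proportion = Σ (Nₕ/N)·p̂ₕ.
Σ Nₕp̂ₕ = 41258.37 + 13263.87 = 54522.24.
54522.24 / 113499 = 0.48038... → 0.480.

0.480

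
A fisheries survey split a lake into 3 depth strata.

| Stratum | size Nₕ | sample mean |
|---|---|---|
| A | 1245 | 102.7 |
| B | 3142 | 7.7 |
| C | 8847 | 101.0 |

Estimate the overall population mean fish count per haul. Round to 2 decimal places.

79.01

x̄_st = (Σ Nₕx̄ₕ) / (Σ Nₕ) = (1245·102.7 + 3142·7.7 + 8847·101.0) / 13234
= 1045601.9 / 13234 = 79.0088... → 79.01.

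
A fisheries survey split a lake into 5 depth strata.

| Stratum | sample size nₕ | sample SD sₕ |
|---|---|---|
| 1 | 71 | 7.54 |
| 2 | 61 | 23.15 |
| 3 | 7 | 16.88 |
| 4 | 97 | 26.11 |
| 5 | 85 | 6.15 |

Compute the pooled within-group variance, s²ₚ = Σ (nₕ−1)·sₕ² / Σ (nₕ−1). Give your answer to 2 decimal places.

336.92

1: (71−1)·7.54² = 70·56.8516 = 3979.612
2: (61−1)·23.15² = 60·535.9225 = 32155.35
3: (7−1)·16.88² = 6·284.9344 = 1709.6064
4: (97−1)·26.11² = 96·681.7321 = 65446.2816
5: (85−1)·6.15² = 84·37.8225 = 3177.09
Numerator = 106467.94; denominator = Σ(nₕ−1) = 316.
s²ₚ = 106467.94/316 = 336.9239... → 336.92.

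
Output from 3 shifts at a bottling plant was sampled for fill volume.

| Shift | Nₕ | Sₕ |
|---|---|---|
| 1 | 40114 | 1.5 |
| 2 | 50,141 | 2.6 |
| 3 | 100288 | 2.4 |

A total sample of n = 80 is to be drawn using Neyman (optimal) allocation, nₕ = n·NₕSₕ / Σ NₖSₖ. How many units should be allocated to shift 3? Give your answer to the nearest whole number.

Σ NₕSₕ = 40114·1.5 + 50141·2.6 + 100288·2.4 = 431228.8.
Share for 3: 240691.2/431228.8 = 0.55815.
n_3 = 80 × 0.55815 = 44.652... → 45.

45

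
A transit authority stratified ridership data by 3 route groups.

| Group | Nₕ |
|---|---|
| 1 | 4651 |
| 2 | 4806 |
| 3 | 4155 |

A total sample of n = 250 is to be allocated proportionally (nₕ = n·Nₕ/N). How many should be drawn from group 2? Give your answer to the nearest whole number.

N = 4651 + 4806 + 4155 = 13612.
n_2 = 250·4806/13612 = 88.268... → 88.

88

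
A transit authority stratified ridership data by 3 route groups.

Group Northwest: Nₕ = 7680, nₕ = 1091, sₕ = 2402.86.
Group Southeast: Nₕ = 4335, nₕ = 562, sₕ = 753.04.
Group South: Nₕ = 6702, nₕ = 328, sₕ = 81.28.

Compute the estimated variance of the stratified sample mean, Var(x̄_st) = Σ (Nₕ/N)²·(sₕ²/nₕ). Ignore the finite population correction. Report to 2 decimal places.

947.72

N = 18717; Wₕ = Nₕ/N.
group Northwest: (7680/18717)²·2402.86²/1091 = 891.00911
group Southeast: (4335/18717)²·753.04²/562 = 54.12595
group South: (6702/18717)²·81.28²/328 = 2.58244
Sum = 947.71749 → 947.72.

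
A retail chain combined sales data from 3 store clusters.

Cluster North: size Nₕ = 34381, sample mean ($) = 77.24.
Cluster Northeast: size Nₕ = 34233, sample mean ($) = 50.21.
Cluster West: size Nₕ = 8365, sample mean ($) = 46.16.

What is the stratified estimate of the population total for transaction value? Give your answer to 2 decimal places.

4760555.77

Population total = Σ Nₕ·x̄ₕ (each stratum's size times its mean).
34381·77.24 + 34233·50.21 + 8365·46.16 = 2655588.44 + 1718838.93 + 386128.4 = 4760555.77.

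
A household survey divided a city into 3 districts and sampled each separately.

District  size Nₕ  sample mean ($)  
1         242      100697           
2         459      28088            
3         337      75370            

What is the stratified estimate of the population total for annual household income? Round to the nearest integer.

62660756

1: 242·100697 = 24368674
2: 459·28088 = 12892392
3: 337·75370 = 25399690
τ̂ = Σ Nₕx̄ₕ = 62660756.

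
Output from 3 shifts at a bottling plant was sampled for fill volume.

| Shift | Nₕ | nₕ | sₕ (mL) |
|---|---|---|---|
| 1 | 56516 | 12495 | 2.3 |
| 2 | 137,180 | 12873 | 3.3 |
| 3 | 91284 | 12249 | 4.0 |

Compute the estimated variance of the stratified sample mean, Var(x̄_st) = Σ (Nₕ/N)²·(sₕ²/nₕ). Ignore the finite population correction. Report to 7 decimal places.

N = 284980. Term for each stratum: Wₕ²sₕ²/nₕ.
Var(x̄_st) = 0.0000166507 + 0.0001960203 + 0.0001340232 = 0.0003466942 → 0.0003467.

0.0003467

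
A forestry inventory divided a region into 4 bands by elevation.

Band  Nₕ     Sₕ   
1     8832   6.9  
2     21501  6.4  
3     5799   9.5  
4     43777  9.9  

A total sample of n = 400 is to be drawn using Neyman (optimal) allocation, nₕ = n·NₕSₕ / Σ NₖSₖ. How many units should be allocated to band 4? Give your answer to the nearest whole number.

Σ NₕSₕ = 8832·6.9 + 21501·6.4 + 5799·9.5 + 43777·9.9 = 687030.
Share for 4: 433392.3/687030 = 0.63082.
n_4 = 400 × 0.63082 = 252.328... → 252.

252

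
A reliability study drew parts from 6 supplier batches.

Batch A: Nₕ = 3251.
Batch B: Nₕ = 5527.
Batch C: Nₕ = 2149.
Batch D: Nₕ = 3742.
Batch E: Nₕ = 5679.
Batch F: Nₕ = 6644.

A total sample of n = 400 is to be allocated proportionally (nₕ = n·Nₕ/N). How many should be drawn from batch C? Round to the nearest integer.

N = 3251 + 5527 + 2149 + 3742 + 5679 + 6644 = 26992.
n_C = 400·2149/26992 = 31.846... → 32.

32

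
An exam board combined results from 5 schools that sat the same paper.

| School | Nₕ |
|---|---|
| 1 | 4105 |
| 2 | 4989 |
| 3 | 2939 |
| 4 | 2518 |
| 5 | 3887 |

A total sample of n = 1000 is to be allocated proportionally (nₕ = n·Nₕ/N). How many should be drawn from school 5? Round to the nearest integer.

Share of school 5 = 3887/18438 = 0.21081.
Allocate 1000 × 0.21081 = 210.815... → 211.

211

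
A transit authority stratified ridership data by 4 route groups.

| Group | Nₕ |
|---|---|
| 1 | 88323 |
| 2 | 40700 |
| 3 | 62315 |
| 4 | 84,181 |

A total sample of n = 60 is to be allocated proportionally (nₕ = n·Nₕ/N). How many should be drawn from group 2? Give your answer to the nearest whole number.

9

N = 88323 + 40700 + 62315 + 84181 = 275519.
n_2 = 60·40700/275519 = 8.863... → 9.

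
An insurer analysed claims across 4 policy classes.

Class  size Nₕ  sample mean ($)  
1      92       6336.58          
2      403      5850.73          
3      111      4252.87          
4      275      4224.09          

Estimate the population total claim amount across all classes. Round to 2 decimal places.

1: 92·6336.58 = 582965.36
2: 403·5850.73 = 2357844.19
3: 111·4252.87 = 472068.57
4: 275·4224.09 = 1161624.75
τ̂ = Σ Nₕx̄ₕ = 4574502.87.

4574502.87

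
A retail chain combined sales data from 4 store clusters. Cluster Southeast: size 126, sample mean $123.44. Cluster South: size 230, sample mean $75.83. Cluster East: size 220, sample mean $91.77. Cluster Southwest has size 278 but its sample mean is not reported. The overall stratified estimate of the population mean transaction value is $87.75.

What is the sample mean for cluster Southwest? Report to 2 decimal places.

N = 126 + 230 + 220 + 278 = 854.
Overall total = μ·N = 87.75·854 = 74938.5.
Subtract the known strata: 126·123.44 + 230·75.83 + 220·91.77 = 53183.74.
Remaining total for cluster Southwest: 74938.5 − 53183.74 = 21754.76.
Divide by its size: 21754.76 / 278 = 78.2545... → 78.25.

78.25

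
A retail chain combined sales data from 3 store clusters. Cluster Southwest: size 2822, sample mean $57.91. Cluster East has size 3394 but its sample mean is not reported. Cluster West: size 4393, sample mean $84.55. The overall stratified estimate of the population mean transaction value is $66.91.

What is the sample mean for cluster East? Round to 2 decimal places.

Σ Nₕx̄ₕ = N·μ, so 3394·x̄_East = 10609·66.91 − (2822·57.91 + 4393·84.55).
= 709848.19 − 534850.17 = 174998.02.
x̄_East = 174998.02 / 3394 = 51.5610... → 51.56.

51.56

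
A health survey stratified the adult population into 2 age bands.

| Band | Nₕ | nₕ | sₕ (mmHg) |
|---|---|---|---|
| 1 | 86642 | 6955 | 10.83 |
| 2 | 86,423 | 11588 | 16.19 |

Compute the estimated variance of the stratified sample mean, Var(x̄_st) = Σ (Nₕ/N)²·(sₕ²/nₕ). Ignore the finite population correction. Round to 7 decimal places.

N = 173065; Wₕ = Nₕ/N.
band 1: (86642/173065)²·10.83²/6955 = 0.0042266688
band 2: (86423/173065)²·16.19²/11588 = 0.0056406012
Sum = 0.0098672700 → 0.0098673.

0.0098673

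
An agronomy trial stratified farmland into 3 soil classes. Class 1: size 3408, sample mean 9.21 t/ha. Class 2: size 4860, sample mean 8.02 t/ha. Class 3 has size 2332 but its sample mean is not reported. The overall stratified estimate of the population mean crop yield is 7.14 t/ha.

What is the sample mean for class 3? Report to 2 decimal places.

Σ Nₕx̄ₕ = N·μ, so 2332·x̄_3 = 10600·7.14 − (3408·9.21 + 4860·8.02).
= 75684 − 70364.88 = 5319.12.
x̄_3 = 5319.12 / 2332 = 2.2809... → 2.28.

2.28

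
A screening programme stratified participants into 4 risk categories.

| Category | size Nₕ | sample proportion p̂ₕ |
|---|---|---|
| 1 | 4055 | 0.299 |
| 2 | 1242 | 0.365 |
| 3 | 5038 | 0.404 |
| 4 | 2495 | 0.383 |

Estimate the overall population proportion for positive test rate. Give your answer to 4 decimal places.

Wₕ = Nₕ/N with N = 12830: 0.3161, 0.0968, 0.3927, 0.1945.
p̂_st = 0.3161·0.299 + 0.0968·0.365 + 0.3927·0.404 + 0.1945·0.383 ≈ 0.362955... → 0.3630.

0.3630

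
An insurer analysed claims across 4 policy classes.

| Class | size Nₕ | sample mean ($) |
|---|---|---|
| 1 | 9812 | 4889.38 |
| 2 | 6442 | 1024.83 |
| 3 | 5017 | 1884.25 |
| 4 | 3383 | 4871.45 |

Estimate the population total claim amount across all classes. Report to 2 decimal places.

1: 9812·4889.38 = 47974596.56
2: 6442·1024.83 = 6601954.86
3: 5017·1884.25 = 9453282.25
4: 3383·4871.45 = 16480115.35
τ̂ = Σ Nₕx̄ₕ = 80509949.02.

80509949.02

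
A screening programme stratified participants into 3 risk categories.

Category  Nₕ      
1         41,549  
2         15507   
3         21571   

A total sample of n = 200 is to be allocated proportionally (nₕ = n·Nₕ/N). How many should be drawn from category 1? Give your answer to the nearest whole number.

106

Share of category 1 = 41549/78627 = 0.52843.
Allocate 200 × 0.52843 = 105.686... → 106.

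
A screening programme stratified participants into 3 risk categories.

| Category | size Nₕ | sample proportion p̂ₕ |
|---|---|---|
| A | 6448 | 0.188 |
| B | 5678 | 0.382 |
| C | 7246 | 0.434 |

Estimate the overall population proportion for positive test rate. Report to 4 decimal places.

0.3369

Wₕ = Nₕ/N with N = 19372: 0.3329, 0.2931, 0.3740.
p̂_st = 0.3329·0.188 + 0.2931·0.382 + 0.3740·0.434 ≈ 0.336877... → 0.3369.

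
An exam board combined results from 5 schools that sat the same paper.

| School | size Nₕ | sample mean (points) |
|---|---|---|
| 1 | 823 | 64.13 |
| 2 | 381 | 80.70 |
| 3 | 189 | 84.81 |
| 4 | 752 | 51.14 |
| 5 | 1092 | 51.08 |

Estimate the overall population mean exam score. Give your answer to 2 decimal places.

N = 823 + 381 + 189 + 752 + 1092 = 3237.
The stratified mean weights each stratum mean by its population share Nₕ/N.
Σ Nₕx̄ₕ = 823·64.13 + 381·80.70 + 189·84.81 + 752·51.14 + 1092·51.08 = 52778.99 + 30746.7 + 16029.09 + 38457.28 + 55779.36 = 193791.42.
Divide by N: 193791.42 / 3237 = 59.8676... → 59.87.

59.87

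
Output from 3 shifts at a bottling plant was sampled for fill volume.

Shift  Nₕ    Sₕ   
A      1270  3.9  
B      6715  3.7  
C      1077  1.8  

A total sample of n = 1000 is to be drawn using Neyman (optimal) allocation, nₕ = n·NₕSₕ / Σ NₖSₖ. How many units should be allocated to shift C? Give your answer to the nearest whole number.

61

A: NₕSₕ = 1270·3.9 = 4953
B: NₕSₕ = 6715·3.7 = 24845.5
C: NₕSₕ = 1077·1.8 = 1938.6
Σ NₕSₕ = 31737.1.
n_C = 1000·1938.6/31737.1 = 61.083... → 61.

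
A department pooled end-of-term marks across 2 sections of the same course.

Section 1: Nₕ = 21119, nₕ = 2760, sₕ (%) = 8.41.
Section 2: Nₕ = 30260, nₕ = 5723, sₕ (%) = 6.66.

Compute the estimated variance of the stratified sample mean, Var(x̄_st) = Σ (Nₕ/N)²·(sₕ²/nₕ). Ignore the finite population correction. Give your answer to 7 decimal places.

N = 51379; Wₕ = Nₕ/N.
section 1: (21119/51379)²·8.41²/2760 = 0.0043297051
section 2: (30260/51379)²·6.66²/5723 = 0.0026883838
Sum = 0.0070180889 → 0.0070181.

0.0070181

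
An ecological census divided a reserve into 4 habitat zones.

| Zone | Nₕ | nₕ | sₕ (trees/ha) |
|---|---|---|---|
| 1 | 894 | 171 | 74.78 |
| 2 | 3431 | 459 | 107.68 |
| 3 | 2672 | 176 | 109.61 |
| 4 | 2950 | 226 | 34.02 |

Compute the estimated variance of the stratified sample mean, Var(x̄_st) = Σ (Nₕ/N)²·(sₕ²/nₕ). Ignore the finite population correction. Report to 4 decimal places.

8.6459

N = 9947; Wₕ = Nₕ/N.
zone 1: (894/9947)²·74.78²/171 = 0.2641591
zone 2: (3431/9947)²·107.68²/459 = 3.0054853
zone 3: (2672/9947)²·109.61²/176 = 4.9257953
zone 4: (2950/9947)²·34.02²/226 = 0.4504224
Sum = 8.6458621 → 8.6459.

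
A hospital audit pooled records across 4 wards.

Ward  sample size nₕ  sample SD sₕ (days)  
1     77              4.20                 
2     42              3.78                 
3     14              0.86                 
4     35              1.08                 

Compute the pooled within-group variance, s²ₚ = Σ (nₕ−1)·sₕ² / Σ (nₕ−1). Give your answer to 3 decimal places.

1: (77−1)·4.20² = 76·17.64 = 1340.64
2: (42−1)·3.78² = 41·14.2884 = 585.8244
3: (14−1)·0.86² = 13·0.7396 = 9.6148
4: (35−1)·1.08² = 34·1.1664 = 39.6576
Numerator = 1975.7368; denominator = Σ(nₕ−1) = 164.
s²ₚ = 1975.7368/164 = 12.04718... → 12.047.

12.047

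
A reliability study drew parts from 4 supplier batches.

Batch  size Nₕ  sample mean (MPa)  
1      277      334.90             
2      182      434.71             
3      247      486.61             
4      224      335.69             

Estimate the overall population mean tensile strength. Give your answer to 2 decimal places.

394.92

N = 930; weights Wₕ = Nₕ/N = (0.2978, 0.1957, 0.2656, 0.2409).
x̄_st = Σ Wₕ·x̄ₕ = 0.2978·334.90 + 0.1957·434.71 + 0.2656·486.61 + 0.2409·335.69 ≈ 394.9159...
→ 394.92.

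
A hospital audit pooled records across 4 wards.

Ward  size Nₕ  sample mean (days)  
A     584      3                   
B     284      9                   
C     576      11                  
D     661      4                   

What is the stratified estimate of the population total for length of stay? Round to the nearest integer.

Population total = Σ Nₕ·x̄ₕ (each stratum's size times its mean).
584·3 + 284·9 + 576·11 + 661·4 = 1752 + 2556 + 6336 + 2644 = 13288.

13288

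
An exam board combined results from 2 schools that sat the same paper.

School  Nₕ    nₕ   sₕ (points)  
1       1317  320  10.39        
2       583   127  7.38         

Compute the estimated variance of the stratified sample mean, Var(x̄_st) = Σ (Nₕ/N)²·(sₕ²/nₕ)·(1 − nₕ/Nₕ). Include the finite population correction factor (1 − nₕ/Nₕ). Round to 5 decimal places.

N = 1900; Wₕ = Nₕ/N.
school 1: (1317/1900)²·10.39²/320·(1 − 320/1317) = 0.12270291
school 2: (583/1900)²·7.38²/127·(1 − 127/583) = 0.03158168
Sum = 0.15428458 → 0.15428.

0.15428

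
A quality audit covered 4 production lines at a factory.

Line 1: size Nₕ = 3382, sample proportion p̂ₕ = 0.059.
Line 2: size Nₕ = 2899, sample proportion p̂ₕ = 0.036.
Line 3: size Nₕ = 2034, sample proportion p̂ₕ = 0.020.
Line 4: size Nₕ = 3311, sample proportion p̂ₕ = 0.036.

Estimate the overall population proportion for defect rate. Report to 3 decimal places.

0.040

N = 3382 + 2899 + 2034 + 3311 = 11626.
Overall proportion = Σ (Nₕ/N)·p̂ₕ.
Σ Nₕp̂ₕ = 199.538 + 104.364 + 40.68 + 119.196 = 463.778.
463.778 / 11626 = 0.03989... → 0.040.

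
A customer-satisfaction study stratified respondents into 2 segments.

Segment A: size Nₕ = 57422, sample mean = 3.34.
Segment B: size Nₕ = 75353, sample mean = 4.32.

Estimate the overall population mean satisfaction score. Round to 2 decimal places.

3.90

x̄_st = (Σ Nₕx̄ₕ) / (Σ Nₕ) = (57422·3.34 + 75353·4.32) / 132775
= 517314.44 / 132775 = 3.8962... → 3.90.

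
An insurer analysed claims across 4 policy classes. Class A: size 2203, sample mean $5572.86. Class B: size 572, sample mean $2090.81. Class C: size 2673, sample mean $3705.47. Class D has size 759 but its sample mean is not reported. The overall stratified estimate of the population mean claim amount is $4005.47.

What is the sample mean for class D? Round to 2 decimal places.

1955.57

N = 2203 + 572 + 2673 + 759 = 6207.
Overall total = μ·N = 4005.47·6207 = 24861952.29.
Subtract the known strata: 2203·5572.86 + 572·2090.81 + 2673·3705.47 = 23377675.21.
Remaining total for class D: 24861952.29 − 23377675.21 = 1484277.08.
Divide by its size: 1484277.08 / 759 = 1955.5693... → 1955.57.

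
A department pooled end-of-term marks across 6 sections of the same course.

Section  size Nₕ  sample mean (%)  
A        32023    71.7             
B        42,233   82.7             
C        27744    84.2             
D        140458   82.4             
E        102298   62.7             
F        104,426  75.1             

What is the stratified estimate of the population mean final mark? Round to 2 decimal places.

N = 449182; weights Wₕ = Nₕ/N = (0.0713, 0.0940, 0.0618, 0.3127, 0.2277, 0.2325).
x̄_st = Σ Wₕ·x̄ₕ = 0.0713·71.7 + 0.0940·82.7 + 0.0618·84.2 + 0.3127·82.4 + 0.2277·62.7 + 0.2325·75.1 ≈ 75.5929...
→ 75.59.

75.59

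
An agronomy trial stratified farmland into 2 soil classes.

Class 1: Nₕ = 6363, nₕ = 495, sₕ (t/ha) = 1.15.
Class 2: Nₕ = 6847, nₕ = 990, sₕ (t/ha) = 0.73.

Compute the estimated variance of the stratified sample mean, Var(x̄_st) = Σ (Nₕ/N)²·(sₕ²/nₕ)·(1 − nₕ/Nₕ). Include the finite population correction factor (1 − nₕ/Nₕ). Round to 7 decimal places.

N = 13210; Wₕ = Nₕ/N.
class 1: (6363/13210)²·1.15²/495·(1 − 495/6363) = 0.0005716588
class 2: (6847/13210)²·0.73²/990·(1 − 990/6847) = 0.0001237031
Sum = 0.0006953618 → 0.0006954.

0.0006954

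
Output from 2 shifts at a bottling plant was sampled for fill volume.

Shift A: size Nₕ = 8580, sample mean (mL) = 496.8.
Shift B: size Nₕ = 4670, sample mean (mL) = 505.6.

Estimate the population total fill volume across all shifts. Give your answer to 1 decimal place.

6623696.0

Estimate total by summing Nₕ·x̄ₕ over strata.
8580·496.8 + 4670·505.6 = 4262544 + 2361152 = 6623696.0.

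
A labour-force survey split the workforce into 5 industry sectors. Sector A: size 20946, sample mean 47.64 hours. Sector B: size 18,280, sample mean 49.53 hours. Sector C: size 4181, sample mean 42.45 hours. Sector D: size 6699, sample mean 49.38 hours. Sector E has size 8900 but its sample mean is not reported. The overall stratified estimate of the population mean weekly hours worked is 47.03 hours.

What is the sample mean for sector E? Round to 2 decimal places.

40.84

N = 20946 + 18280 + 4181 + 6699 + 8900 = 59006.
Overall total = μ·N = 47.03·59006 = 2775052.18.
Subtract the known strata: 20946·47.64 + 18280·49.53 + 4181·42.45 + 6699·49.38 = 2411555.91.
Remaining total for sector E: 2775052.18 − 2411555.91 = 363496.27.
Divide by its size: 363496.27 / 8900 = 40.8423... → 40.84.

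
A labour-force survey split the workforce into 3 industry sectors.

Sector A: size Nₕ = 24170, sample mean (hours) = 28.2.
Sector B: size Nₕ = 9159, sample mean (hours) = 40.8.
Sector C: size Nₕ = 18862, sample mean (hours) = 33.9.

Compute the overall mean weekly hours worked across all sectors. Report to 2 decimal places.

32.47

N = 52191; weights Wₕ = Nₕ/N = (0.4631, 0.1755, 0.3614).
x̄_st = Σ Wₕ·x̄ₕ = 0.4631·28.2 + 0.1755·40.8 + 0.3614·33.9 ≈ 32.4712...
→ 32.47.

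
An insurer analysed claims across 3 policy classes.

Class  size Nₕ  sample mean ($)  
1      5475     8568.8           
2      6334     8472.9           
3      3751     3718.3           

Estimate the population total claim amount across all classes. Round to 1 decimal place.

114528871.9

Estimate total by summing Nₕ·x̄ₕ over strata.
5475·8568.8 + 6334·8472.9 + 3751·3718.3 = 46914180 + 53667348.6 + 13947343.3 = 114528871.9.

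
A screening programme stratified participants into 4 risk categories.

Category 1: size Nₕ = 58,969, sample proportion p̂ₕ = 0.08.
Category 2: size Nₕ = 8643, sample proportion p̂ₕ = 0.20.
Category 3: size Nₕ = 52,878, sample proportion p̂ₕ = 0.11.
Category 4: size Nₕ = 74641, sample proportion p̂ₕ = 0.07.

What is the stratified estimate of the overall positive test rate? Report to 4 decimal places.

Wₕ = Nₕ/N with N = 195131: 0.3022, 0.0443, 0.2710, 0.3825.
p̂_st = 0.3022·0.08 + 0.0443·0.20 + 0.2710·0.11 + 0.3825·0.07 ≈ 0.089620... → 0.0896.

0.0896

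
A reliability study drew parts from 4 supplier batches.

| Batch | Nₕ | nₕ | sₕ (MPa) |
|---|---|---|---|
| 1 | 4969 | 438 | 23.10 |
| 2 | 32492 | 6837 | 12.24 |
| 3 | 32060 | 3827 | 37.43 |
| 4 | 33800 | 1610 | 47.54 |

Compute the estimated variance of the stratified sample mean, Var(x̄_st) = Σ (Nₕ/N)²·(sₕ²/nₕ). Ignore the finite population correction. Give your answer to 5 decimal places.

N = 103321; Wₕ = Nₕ/N.
batch 1: (4969/103321)²·23.10²/438 = 0.00281780
batch 2: (32492/103321)²·12.24²/6837 = 0.00216707
batch 3: (32060/103321)²·37.43²/3827 = 0.03524772
batch 4: (33800/103321)²·47.54²/1610 = 0.15022724
Sum = 0.19045983 → 0.19046.

0.19046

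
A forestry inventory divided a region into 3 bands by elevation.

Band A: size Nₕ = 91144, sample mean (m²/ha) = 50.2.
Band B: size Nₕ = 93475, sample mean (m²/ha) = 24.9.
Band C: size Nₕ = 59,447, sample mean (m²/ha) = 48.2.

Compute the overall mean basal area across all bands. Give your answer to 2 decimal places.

40.02

x̄_st = (Σ Nₕx̄ₕ) / (Σ Nₕ) = (91144·50.2 + 93475·24.9 + 59447·48.2) / 244066
= 9768301.7 / 244066 = 40.0232... → 40.02.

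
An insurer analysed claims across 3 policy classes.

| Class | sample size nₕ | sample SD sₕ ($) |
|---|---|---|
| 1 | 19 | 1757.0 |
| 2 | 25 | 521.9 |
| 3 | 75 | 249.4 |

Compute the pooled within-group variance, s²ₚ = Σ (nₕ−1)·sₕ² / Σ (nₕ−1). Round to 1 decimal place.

Degrees of freedom: 18 + 24 + 74 = 116.
Σ(nₕ−1)sₕ² = 18·3087049 + 24·272379.61 + 74·62200.36 = 66706819.28.
s²ₚ = 66706819.28 / 116 = 575058.787... → 575058.8.

575058.8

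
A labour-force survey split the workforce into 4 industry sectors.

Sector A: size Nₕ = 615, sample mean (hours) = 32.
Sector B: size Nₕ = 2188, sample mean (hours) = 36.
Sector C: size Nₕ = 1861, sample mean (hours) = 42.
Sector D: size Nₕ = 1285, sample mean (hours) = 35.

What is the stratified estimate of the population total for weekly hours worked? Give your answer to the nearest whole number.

A: 615·32 = 19680
B: 2188·36 = 78768
C: 1861·42 = 78162
D: 1285·35 = 44975
τ̂ = Σ Nₕx̄ₕ = 221585.

221585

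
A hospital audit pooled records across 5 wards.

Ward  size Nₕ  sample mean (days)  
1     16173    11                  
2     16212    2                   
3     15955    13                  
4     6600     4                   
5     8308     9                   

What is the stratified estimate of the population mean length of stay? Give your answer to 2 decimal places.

8.20

N = 63248; weights Wₕ = Nₕ/N = (0.2557, 0.2563, 0.2523, 0.1044, 0.1314).
x̄_st = Σ Wₕ·x̄ₕ = 0.2557·11 + 0.2563·2 + 0.2523·13 + 0.1044·4 + 0.1314·9 ≈ 8.2044...
→ 8.20.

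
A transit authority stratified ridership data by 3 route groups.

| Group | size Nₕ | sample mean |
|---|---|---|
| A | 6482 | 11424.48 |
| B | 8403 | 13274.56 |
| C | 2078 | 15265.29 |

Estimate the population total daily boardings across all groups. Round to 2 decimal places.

A: 6482·11424.48 = 74053479.36
B: 8403·13274.56 = 111546127.68
C: 2078·15265.29 = 31721272.62
τ̂ = Σ Nₕx̄ₕ = 217320879.66.

217320879.66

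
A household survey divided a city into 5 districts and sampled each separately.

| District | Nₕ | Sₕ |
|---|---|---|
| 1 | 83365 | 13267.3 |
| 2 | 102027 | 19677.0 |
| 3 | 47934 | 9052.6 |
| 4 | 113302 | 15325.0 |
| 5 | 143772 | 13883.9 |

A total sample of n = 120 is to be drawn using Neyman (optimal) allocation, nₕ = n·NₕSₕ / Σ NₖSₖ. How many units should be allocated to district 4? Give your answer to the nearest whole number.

1: NₕSₕ = 83365·13267.3 = 1106028464.5
2: NₕSₕ = 102027·19677.0 = 2007585279
3: NₕSₕ = 47934·9052.6 = 433927328.4
4: NₕSₕ = 113302·15325.0 = 1736353150
5: NₕSₕ = 143772·13883.9 = 1996116070.8
Σ NₕSₕ = 7280010292.7.
n_4 = 120·1736353150/7280010292.7 = 28.621... → 29.

29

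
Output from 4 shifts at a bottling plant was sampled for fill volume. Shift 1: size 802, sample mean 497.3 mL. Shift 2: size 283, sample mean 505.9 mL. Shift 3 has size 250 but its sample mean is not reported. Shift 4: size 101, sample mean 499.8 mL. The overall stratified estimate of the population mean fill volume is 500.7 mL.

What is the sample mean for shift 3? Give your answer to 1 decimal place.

506.1

Σ Nₕx̄ₕ = N·μ, so 250·x̄_3 = 1436·500.7 − (802·497.3 + 283·505.9 + 101·499.8).
= 719005.2 − 592484.1 = 126521.1.
x̄_3 = 126521.1 / 250 = 506.084... → 506.1.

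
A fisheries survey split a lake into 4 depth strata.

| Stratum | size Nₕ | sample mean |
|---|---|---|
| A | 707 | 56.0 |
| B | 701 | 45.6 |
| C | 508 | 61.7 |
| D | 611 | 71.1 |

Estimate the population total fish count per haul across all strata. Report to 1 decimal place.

146343.3

A: 707·56.0 = 39592
B: 701·45.6 = 31965.6
C: 508·61.7 = 31343.6
D: 611·71.1 = 43442.1
τ̂ = Σ Nₕx̄ₕ = 146343.3.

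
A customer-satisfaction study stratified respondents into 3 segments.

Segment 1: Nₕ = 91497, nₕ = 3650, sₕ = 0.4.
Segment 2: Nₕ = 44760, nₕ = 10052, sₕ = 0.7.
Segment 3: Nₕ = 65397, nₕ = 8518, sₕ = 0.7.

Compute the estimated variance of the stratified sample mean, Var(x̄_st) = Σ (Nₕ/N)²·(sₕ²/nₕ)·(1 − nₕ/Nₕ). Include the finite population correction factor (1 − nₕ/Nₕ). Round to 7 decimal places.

0.0000158

N = 201654; Wₕ = Nₕ/N.
segment 1: (91497/201654)²·0.4²/3650·(1 − 3650/91497) = 0.0000086646
segment 2: (44760/201654)²·0.7²/10052·(1 − 10052/44760) = 0.0000018623
segment 3: (65397/201654)²·0.7²/8518·(1 − 8518/65397) = 0.0000052620
Sum = 0.0000157889 → 0.0000158.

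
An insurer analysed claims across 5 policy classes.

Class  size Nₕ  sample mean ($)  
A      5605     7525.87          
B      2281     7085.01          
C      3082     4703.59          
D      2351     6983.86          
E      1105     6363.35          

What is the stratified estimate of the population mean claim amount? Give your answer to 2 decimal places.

6675.71

x̄_st = (Σ Nₕx̄ₕ) / (Σ Nₕ) = (5605·7525.87 + 2281·7085.01 + 3082·4703.59 + 2351·6983.86 + 1105·6363.35) / 14424
= 96290430.15 / 14424 = 6675.7092... → 6675.71.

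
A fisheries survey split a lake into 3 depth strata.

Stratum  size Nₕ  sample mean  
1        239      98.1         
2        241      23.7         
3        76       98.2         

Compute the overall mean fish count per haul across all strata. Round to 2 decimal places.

65.86

x̄_st = (Σ Nₕx̄ₕ) / (Σ Nₕ) = (239·98.1 + 241·23.7 + 76·98.2) / 556
= 36620.8 / 556 = 65.8647... → 65.86.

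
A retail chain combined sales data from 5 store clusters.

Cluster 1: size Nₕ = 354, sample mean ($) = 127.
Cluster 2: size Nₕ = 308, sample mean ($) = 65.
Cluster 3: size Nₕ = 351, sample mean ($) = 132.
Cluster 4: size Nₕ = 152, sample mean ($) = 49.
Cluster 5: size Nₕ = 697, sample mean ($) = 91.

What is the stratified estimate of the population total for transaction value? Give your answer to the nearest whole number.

1: 354·127 = 44958
2: 308·65 = 20020
3: 351·132 = 46332
4: 152·49 = 7448
5: 697·91 = 63427
τ̂ = Σ Nₕx̄ₕ = 182185.

182185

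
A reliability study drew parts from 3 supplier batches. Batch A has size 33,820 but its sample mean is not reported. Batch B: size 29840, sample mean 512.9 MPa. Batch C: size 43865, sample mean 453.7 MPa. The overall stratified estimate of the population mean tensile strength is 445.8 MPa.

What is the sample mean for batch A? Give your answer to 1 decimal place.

N = 33820 + 29840 + 43865 = 107525.
Overall total = μ·N = 445.8·107525 = 47934645.
Subtract the known strata: 29840·512.9 + 43865·453.7 = 35206486.5.
Remaining total for batch A: 47934645 − 35206486.5 = 12728158.5.
Divide by its size: 12728158.5 / 33820 = 376.350... → 376.4.

376.4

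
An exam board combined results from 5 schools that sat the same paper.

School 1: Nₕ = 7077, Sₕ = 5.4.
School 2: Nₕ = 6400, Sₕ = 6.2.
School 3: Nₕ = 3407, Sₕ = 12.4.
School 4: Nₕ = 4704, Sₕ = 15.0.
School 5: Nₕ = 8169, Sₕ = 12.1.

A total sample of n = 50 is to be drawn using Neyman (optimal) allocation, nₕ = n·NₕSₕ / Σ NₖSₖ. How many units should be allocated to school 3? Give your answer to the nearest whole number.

1: NₕSₕ = 7077·5.4 = 38215.8
2: NₕSₕ = 6400·6.2 = 39680
3: NₕSₕ = 3407·12.4 = 42246.8
4: NₕSₕ = 4704·15.0 = 70560
5: NₕSₕ = 8169·12.1 = 98844.9
Σ NₕSₕ = 289547.5.
n_3 = 50·42246.8/289547.5 = 7.295... → 7.

7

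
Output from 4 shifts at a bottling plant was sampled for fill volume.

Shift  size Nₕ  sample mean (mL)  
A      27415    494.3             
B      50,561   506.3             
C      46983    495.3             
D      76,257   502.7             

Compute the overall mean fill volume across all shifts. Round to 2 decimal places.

x̄_st = (Σ Nₕx̄ₕ) / (Σ Nₕ) = (27415·494.3 + 50561·506.3 + 46983·495.3 + 76257·502.7) / 201216
= 100755342.6 / 201216 = 500.7323... → 500.73.

500.73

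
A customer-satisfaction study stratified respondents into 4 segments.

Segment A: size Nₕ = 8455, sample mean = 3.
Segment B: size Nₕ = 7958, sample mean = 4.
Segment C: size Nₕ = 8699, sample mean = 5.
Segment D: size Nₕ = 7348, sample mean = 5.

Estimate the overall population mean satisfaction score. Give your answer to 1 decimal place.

4.2

N = 8455 + 7958 + 8699 + 7348 = 32460.
Overall mean = Σ (Nₕ/N)·x̄ₕ — weight by population share, not a simple average.
Σ Nₕx̄ₕ = 8455·3 + 7958·4 + 8699·5 + 7348·5 = 25365 + 31832 + 43495 + 36740 = 137432.
Divide by N: 137432 / 32460 = 4.234... → 4.2.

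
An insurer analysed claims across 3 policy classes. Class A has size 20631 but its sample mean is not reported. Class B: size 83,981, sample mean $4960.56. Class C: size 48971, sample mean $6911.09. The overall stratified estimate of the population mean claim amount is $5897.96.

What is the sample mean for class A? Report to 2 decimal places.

N = 20631 + 83981 + 48971 = 153583.
Overall total = μ·N = 5897.96·153583 = 905826390.68.
Subtract the known strata: 83981·4960.56 + 48971·6911.09 = 755035777.75.
Remaining total for class A: 905826390.68 − 755035777.75 = 150790612.93.
Divide by its size: 150790612.93 / 20631 = 7308.9338... → 7308.93.

7308.93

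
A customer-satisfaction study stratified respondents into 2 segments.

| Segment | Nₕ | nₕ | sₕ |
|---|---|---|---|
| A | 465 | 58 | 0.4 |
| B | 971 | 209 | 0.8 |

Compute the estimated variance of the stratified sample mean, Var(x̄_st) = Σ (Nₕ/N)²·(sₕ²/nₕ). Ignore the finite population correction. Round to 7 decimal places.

0.0016894

N = 1436; Wₕ = Nₕ/N.
segment A: (465/1436)²·0.4²/58 = 0.0002892604
segment B: (971/1436)²·0.8²/209 = 0.0014001136
Sum = 0.0016893740 → 0.0016894.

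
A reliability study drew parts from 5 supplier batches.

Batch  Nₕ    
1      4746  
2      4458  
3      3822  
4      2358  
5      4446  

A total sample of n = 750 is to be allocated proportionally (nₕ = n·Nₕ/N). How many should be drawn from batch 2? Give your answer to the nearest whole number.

Share of batch 2 = 4458/19830 = 0.22481.
Allocate 750 × 0.22481 = 168.608... → 169.

169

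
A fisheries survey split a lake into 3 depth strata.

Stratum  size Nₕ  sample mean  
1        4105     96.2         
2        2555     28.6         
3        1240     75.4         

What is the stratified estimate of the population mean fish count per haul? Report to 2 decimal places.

N = 7900; weights Wₕ = Nₕ/N = (0.5196, 0.3234, 0.1570).
x̄_st = Σ Wₕ·x̄ₕ = 0.5196·96.2 + 0.3234·28.6 + 0.1570·75.4 ≈ 71.0722...
→ 71.07.

71.07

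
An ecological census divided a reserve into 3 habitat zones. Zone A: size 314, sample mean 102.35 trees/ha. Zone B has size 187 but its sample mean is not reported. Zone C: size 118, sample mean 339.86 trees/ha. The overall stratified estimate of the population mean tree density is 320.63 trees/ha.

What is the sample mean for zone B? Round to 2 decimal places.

675.02

N = 314 + 187 + 118 = 619.
Overall total = μ·N = 320.63·619 = 198469.97.
Subtract the known strata: 314·102.35 + 118·339.86 = 72241.38.
Remaining total for zone B: 198469.97 − 72241.38 = 126228.59.
Divide by its size: 126228.59 / 187 = 675.0192... → 675.02.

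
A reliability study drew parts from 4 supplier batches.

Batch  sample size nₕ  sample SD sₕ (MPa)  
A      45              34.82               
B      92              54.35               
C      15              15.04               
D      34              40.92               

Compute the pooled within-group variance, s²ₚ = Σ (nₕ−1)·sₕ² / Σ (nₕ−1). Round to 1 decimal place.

Degrees of freedom: 44 + 91 + 14 + 33 = 182.
Σ(nₕ−1)sₕ² = 44·1212.4324 + 91·2953.9225 + 14·226.2016 + 33·1674.4464 = 380577.5267.
s²ₚ = 380577.5267 / 182 = 2091.085... → 2091.1.

2091.1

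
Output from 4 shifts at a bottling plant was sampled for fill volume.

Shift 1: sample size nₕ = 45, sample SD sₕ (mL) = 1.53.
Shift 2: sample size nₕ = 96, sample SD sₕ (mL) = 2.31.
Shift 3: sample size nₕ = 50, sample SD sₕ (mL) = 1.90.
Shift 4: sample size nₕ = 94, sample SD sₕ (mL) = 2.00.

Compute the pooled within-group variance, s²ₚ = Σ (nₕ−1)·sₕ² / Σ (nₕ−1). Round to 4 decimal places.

4.1239

Degrees of freedom: 44 + 95 + 49 + 93 = 281.
Σ(nₕ−1)sₕ² = 44·2.3409 + 95·5.3361 + 49·3.61 + 93·4 = 1158.8191.
s²ₚ = 1158.8191 / 281 = 4.123911... → 4.1239.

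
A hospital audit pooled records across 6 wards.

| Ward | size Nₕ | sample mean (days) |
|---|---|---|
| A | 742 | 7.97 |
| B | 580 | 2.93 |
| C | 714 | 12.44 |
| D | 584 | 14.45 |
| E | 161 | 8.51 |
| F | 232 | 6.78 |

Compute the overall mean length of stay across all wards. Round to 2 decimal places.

x̄_st = (Σ Nₕx̄ₕ) / (Σ Nₕ) = (742·7.97 + 580·2.93 + 714·12.44 + 584·14.45 + 161·8.51 + 232·6.78) / 3013
= 27877.17 / 3013 = 9.2523... → 9.25.

9.25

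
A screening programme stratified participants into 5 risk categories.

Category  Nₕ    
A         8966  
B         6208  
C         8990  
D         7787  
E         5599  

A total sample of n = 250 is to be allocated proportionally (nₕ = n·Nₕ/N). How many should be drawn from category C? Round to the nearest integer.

N = 8966 + 6208 + 8990 + 7787 + 5599 = 37550.
n_C = 250·8990/37550 = 59.854... → 60.

60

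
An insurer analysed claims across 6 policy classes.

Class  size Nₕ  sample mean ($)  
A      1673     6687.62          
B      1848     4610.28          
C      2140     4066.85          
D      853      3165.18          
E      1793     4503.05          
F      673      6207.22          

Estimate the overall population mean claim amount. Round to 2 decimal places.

4828.79

x̄_st = (Σ Nₕx̄ₕ) / (Σ Nₕ) = (1673·6687.62 + 1848·4610.28 + 2140·4066.85 + 853·3165.18 + 1793·4503.05 + 673·6207.22) / 8980
= 43362570.95 / 8980 = 4828.7941... → 4828.79.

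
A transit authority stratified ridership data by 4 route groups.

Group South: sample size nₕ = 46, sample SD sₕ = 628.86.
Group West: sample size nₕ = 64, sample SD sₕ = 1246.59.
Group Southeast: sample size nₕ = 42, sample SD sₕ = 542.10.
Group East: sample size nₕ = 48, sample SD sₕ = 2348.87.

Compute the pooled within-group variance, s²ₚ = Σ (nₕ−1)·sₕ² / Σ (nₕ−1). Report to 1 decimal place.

Degrees of freedom: 45 + 63 + 41 + 47 = 196.
Σ(nₕ−1)sₕ² = 45·395464.8996 + 63·1553986.6281 + 41·293872.41 + 47·5517190.2769 = 387053789.8766.
s²ₚ = 387053789.8766 / 196 = 1974764.234... → 1974764.2.

1974764.2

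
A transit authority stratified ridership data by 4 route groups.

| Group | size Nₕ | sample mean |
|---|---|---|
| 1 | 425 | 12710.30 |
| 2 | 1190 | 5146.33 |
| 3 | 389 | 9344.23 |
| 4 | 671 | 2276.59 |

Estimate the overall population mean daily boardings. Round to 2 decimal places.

N = 425 + 1190 + 389 + 671 = 2675.
Weight each subgroup mean by Nₕ/N and sum.
Σ Nₕx̄ₕ = 425·12710.30 + 1190·5146.33 + 389·9344.23 + 671·2276.59 = 5401877.5 + 6124132.7 + 3634905.47 + 1527591.89 = 16688507.56.
Divide by N: 16688507.56 / 2675 = 6238.6944... → 6238.69.

6238.69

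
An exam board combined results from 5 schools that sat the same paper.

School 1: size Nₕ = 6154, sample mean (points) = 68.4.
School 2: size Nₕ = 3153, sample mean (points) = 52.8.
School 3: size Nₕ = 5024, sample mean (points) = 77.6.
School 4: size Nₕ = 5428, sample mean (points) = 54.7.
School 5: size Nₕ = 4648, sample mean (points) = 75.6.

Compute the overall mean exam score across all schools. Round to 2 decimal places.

x̄_st = (Σ Nₕx̄ₕ) / (Σ Nₕ) = (6154·68.4 + 3153·52.8 + 5024·77.6 + 5428·54.7 + 4648·75.6) / 24407
= 1625574.8 / 24407 = 66.6028... → 66.60.

66.60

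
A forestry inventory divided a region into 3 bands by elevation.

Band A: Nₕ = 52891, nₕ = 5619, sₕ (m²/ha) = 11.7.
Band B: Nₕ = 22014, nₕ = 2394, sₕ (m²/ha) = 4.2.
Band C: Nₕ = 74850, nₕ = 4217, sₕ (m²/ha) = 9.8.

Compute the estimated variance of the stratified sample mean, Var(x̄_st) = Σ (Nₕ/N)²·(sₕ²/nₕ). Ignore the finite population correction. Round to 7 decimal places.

0.0088875

N = 149755. Term for each stratum: Wₕ²sₕ²/nₕ.
Var(x̄_st) = 0.0030388802 + 0.0001592244 + 0.0056894397 = 0.0088875443 → 0.0088875.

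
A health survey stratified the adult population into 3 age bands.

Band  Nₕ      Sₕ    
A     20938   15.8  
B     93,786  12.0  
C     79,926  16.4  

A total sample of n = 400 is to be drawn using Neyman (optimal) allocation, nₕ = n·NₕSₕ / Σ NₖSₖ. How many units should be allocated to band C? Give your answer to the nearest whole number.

189

Σ NₕSₕ = 20938·15.8 + 93786·12.0 + 79926·16.4 = 2767038.8.
Share for C: 1310786.4/2767038.8 = 0.47371.
n_C = 400 × 0.47371 = 189.486... → 189.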